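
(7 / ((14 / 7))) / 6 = 7 / 12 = 0.58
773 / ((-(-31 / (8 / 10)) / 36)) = 111312 / 155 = 718.14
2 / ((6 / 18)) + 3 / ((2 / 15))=57 / 2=28.50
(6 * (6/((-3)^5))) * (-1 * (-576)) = -256/3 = -85.33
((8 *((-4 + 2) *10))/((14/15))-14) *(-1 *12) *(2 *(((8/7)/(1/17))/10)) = 2118336/245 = 8646.27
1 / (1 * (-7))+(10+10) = 139 / 7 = 19.86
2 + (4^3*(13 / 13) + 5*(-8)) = 26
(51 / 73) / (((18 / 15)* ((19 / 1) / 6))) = 255 / 1387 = 0.18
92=92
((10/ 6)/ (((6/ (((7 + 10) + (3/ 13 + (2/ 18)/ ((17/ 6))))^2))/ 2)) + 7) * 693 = 119678.17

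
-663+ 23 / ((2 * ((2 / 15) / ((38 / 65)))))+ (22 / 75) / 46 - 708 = -59227589 / 44850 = -1320.57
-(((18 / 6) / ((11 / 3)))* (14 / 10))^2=-3969 / 3025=-1.31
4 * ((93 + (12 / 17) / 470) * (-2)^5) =-47557248 / 3995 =-11904.19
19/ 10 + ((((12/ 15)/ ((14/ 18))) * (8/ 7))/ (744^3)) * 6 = 22188337/ 11678072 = 1.90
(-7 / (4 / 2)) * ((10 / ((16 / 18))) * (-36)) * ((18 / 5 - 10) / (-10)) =4536 / 5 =907.20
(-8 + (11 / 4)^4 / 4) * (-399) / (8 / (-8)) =2573151 / 1024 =2512.84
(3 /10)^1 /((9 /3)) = 1 /10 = 0.10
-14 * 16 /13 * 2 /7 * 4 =-256 /13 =-19.69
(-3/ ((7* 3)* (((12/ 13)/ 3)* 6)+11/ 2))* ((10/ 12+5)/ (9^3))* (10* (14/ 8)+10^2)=-0.06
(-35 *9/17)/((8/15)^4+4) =-15946875/3512132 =-4.54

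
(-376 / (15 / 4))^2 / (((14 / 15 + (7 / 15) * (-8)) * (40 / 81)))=-1272384 / 175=-7270.77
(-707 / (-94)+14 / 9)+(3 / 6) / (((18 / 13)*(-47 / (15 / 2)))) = 9.02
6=6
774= 774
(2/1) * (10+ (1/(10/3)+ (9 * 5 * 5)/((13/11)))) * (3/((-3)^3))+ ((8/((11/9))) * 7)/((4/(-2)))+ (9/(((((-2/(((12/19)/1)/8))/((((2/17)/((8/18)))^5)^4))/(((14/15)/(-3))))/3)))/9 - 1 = -71389940538028099358954596586316369583/1042102622216552090333728989543137280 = -68.51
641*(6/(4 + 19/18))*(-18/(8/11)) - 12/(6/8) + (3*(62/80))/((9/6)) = -18842.94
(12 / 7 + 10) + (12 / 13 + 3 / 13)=1171 / 91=12.87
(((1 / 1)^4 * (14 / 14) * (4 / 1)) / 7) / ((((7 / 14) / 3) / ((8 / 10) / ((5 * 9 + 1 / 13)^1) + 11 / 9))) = 130792 / 30765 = 4.25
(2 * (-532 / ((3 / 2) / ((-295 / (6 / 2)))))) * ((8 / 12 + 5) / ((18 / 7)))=37351720 / 243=153710.78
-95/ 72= -1.32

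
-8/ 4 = -2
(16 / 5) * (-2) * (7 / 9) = -224 / 45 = -4.98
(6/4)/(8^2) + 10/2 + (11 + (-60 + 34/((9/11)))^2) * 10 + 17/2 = 36552371/10368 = 3525.50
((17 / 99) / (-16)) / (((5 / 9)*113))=-17 / 99440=-0.00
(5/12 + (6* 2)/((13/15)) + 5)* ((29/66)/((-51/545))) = -47494025/525096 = -90.45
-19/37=-0.51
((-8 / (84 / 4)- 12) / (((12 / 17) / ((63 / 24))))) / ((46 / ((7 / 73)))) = -7735 / 80592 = -0.10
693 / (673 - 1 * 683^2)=-231 / 155272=-0.00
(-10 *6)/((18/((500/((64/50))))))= -15625/12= -1302.08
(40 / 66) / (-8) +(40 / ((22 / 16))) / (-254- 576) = -607 / 5478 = -0.11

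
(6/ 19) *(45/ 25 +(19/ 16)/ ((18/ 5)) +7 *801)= 425113/ 240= 1771.30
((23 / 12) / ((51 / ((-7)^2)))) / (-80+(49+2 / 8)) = -1127 / 18819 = -0.06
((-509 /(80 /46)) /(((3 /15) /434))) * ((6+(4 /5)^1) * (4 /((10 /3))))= -5182454.76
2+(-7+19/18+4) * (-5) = 211/18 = 11.72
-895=-895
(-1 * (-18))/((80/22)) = 99/20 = 4.95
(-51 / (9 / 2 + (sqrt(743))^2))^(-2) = 2235025 / 10404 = 214.82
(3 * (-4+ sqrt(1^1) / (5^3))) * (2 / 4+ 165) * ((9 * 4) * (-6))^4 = -539305442482176 / 125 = -4314443539857.41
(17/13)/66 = 17/858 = 0.02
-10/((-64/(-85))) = -425/32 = -13.28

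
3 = 3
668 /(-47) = -668 /47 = -14.21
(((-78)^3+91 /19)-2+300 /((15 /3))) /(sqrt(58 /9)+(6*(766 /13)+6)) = -129739110345 /98303341+4570754565*sqrt(58) /3735526958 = -1310.46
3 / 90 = 1 / 30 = 0.03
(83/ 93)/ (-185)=-83/ 17205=-0.00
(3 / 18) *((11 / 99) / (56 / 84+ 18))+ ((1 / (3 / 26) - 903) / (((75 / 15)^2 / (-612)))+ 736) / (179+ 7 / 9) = 2566180577 / 20386800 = 125.87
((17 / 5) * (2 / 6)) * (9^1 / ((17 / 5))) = 3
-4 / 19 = -0.21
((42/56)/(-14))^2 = 9/3136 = 0.00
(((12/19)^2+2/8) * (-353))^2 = 109402839121/2085136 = 52467.96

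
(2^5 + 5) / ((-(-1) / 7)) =259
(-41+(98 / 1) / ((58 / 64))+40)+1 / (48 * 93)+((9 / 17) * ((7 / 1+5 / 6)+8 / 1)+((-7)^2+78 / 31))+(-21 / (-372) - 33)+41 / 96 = 592091075 / 4401504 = 134.52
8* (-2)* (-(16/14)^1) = 128/7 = 18.29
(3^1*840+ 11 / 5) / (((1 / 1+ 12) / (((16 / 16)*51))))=643161 / 65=9894.78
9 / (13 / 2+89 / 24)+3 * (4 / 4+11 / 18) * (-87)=-205613 / 490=-419.62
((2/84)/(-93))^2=1/15256836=0.00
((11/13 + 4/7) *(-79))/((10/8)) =-40764/455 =-89.59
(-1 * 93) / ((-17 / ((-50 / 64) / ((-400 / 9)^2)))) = -7533 / 3481600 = -0.00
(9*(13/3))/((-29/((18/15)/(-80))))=117/5800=0.02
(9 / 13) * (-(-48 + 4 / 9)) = 32.92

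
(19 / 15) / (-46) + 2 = 1361 / 690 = 1.97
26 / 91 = 2 / 7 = 0.29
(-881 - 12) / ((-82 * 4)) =893 / 328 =2.72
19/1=19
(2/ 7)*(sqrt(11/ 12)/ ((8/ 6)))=sqrt(33)/ 28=0.21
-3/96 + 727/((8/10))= 29079/32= 908.72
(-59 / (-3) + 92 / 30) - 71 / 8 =1663 / 120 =13.86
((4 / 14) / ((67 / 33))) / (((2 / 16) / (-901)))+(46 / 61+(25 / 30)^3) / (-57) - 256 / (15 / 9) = -1167.97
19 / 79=0.24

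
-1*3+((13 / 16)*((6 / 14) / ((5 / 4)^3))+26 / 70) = -2144 / 875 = -2.45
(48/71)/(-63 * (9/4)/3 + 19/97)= -18624/1296247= -0.01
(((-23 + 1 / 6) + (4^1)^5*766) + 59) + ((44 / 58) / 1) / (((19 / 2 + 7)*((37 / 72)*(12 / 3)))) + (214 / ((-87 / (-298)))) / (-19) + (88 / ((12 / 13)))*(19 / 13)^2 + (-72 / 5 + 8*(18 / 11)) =68619891970573 / 87460230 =784583.94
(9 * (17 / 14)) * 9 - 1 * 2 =96.36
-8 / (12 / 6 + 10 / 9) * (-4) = 72 / 7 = 10.29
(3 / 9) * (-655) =-655 / 3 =-218.33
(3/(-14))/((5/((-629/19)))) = 1887/1330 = 1.42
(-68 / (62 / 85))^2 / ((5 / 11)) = 18374620 / 961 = 19120.31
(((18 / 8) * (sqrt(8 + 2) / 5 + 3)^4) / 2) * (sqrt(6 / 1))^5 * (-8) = -832356 * sqrt(6) / 25 -365472 * sqrt(15) / 25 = -138172.58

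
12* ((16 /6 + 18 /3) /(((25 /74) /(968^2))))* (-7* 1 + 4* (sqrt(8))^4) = 1795622839296 /25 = 71824913571.84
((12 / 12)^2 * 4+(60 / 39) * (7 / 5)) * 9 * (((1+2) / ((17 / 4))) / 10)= 864 / 221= 3.91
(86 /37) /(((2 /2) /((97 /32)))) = 4171 /592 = 7.05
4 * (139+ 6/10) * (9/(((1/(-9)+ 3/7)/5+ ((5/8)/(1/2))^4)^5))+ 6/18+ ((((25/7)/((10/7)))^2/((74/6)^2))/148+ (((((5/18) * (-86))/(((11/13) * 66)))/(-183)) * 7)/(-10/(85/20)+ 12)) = 548299557485397483474098739849219508837/10688882811941955617357397354345875760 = 51.30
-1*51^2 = -2601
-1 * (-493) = 493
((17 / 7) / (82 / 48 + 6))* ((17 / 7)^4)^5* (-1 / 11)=-1658206413912209589139853208 / 1136640833409482954245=-1458865.78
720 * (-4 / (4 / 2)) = -1440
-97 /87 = -1.11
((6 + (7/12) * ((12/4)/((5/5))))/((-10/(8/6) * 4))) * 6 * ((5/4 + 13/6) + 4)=-2759/240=-11.50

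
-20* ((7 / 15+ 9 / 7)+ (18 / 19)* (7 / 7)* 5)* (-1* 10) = 1297.84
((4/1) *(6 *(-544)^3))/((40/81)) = -7824074342.40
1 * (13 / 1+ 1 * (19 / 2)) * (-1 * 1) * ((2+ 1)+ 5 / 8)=-1305 / 16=-81.56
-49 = -49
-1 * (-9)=9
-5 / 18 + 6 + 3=157 / 18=8.72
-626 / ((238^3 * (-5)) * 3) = 313 / 101109540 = 0.00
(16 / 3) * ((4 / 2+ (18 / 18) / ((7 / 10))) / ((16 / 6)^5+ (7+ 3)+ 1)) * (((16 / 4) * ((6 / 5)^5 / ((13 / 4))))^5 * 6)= 5563507354682104835834772455424 / 27451803234517574310302734375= 202.66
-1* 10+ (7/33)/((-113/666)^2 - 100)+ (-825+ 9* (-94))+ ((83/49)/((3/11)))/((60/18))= -401327383210917/239007859090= -1679.14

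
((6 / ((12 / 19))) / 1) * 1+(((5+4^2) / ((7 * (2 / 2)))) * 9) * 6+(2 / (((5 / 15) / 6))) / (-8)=167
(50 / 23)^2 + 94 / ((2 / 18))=450034 / 529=850.73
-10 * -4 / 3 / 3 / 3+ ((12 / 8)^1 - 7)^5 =-4347097 / 864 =-5031.36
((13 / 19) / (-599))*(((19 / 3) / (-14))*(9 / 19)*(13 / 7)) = 507 / 1115338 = 0.00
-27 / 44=-0.61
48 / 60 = 4 / 5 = 0.80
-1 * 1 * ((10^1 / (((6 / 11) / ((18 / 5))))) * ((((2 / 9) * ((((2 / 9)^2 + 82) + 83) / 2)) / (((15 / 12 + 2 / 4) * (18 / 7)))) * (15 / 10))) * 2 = -588236 / 729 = -806.91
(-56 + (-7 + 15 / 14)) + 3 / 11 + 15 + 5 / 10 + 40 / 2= -2014 / 77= -26.16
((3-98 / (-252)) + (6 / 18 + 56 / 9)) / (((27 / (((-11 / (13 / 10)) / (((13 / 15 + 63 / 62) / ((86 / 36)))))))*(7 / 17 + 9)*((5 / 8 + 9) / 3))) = -1193035 / 9110556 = -0.13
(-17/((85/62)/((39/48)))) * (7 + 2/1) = -3627/40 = -90.68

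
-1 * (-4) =4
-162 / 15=-54 / 5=-10.80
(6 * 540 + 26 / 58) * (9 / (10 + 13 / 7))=5920299 / 2407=2459.62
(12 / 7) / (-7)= -12 / 49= -0.24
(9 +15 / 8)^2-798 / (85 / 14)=-71643 / 5440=-13.17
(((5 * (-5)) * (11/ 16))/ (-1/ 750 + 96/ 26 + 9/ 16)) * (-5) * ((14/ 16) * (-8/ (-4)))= 4265625/ 120644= 35.36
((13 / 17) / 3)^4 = 28561 / 6765201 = 0.00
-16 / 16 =-1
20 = 20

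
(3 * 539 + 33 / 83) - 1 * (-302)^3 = 2286253708 / 83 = 27545225.40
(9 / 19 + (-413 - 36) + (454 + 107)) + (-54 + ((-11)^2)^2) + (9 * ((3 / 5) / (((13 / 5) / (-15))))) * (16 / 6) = 3610250 / 247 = 14616.40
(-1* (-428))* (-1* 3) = -1284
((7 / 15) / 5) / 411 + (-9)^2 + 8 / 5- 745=-20418473 / 30825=-662.40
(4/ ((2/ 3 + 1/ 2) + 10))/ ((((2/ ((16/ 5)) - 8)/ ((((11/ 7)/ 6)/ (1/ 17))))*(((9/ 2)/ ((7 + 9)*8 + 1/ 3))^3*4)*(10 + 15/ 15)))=-8869784000/ 77806899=-114.00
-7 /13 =-0.54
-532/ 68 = -133/ 17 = -7.82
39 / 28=1.39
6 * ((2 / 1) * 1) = 12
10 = 10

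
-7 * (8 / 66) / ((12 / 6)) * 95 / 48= -665 / 792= -0.84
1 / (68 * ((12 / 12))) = 1 / 68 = 0.01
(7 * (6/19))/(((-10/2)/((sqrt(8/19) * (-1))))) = 84 * sqrt(38)/1805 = 0.29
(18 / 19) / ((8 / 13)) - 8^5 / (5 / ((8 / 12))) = -4978981 / 1140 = -4367.53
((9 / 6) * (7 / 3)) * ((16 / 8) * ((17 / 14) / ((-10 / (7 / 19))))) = -119 / 380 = -0.31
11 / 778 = 0.01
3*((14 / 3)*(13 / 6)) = 91 / 3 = 30.33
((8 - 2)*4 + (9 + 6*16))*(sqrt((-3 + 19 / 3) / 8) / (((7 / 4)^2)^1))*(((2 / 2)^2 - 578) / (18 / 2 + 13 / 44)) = -8733472*sqrt(15) / 20041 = -1687.77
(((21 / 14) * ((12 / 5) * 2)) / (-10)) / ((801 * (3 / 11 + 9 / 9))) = -0.00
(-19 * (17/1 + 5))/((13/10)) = -4180/13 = -321.54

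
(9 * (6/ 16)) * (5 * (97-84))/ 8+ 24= 3291/ 64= 51.42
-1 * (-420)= 420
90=90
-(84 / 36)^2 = -49 / 9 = -5.44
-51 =-51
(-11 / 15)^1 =-11 / 15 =-0.73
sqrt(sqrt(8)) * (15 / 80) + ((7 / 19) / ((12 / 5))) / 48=35 / 10944 + 3 * 2^(3 / 4) / 16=0.32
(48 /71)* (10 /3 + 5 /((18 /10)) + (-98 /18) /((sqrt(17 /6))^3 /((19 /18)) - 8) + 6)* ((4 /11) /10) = 0.34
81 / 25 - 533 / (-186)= 28391 / 4650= 6.11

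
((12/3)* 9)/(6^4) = 1/36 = 0.03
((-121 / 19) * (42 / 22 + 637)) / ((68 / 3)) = -57981 / 323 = -179.51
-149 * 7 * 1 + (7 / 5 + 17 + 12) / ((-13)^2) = -881183 / 845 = -1042.82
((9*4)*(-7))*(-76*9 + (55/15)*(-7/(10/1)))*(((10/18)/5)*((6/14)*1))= 41194/5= 8238.80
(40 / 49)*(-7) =-40 / 7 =-5.71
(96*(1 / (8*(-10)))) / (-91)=6 / 455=0.01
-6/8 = -3/4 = -0.75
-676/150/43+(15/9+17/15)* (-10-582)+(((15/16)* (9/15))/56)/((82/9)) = -392788251031/236947200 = -1657.70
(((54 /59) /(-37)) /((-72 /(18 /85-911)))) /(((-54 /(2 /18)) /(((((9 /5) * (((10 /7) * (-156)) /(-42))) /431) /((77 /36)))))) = 0.00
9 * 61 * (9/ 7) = 4941/ 7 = 705.86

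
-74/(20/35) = -259/2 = -129.50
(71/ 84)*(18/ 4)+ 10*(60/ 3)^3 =4480213/ 56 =80003.80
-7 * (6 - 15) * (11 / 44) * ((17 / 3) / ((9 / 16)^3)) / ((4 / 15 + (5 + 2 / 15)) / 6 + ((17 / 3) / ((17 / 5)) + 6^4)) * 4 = 4874240 / 3155517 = 1.54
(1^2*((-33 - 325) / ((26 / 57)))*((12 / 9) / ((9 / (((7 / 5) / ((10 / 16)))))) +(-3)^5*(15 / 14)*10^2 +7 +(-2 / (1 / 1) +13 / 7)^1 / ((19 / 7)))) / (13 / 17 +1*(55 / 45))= 273484095869 / 26600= 10281356.99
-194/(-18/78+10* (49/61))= -153842/6187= -24.87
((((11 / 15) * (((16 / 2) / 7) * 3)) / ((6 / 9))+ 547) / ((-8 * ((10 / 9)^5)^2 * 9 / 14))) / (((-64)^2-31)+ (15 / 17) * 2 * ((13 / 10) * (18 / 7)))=-296242755735969 / 32295800000000000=-0.01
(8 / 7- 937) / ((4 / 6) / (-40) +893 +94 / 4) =-1.02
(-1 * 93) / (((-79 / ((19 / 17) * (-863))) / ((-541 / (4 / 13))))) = 1996420.21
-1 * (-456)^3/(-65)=-94818816/65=-1458751.02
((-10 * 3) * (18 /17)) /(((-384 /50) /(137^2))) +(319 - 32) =21193189 /272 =77916.14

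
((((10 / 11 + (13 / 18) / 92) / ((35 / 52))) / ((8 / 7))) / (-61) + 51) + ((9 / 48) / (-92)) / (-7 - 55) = 140487780593 / 2755716480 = 50.98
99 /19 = 5.21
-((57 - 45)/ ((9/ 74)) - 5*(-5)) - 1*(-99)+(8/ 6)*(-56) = -298/ 3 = -99.33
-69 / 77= -0.90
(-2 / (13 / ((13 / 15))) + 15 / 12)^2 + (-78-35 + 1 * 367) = 918889 / 3600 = 255.25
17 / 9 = 1.89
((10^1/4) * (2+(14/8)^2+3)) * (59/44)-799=-1086937/1408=-771.97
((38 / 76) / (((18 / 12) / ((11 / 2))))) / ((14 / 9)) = 33 / 28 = 1.18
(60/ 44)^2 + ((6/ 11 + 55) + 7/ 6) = 42523/ 726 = 58.57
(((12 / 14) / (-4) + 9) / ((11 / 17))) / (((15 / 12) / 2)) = 8364 / 385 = 21.72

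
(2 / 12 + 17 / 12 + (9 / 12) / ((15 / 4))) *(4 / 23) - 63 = -21628 / 345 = -62.69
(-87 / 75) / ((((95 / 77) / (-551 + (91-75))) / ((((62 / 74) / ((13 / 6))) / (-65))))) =-44441166 / 14850875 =-2.99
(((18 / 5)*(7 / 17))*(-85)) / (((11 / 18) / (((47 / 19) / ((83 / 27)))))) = -2878092 / 17347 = -165.91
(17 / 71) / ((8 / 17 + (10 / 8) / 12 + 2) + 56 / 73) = 0.07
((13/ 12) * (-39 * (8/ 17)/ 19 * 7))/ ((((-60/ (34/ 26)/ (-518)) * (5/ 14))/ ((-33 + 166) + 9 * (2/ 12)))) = -44380427/ 1425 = -31144.16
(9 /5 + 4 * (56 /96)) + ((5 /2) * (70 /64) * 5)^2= 11738327 /61440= 191.05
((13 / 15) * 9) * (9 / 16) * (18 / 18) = 351 / 80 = 4.39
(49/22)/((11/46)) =1127/121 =9.31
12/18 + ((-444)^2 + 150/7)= 4140320/21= 197158.10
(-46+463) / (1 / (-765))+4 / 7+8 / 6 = -6699065 / 21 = -319003.10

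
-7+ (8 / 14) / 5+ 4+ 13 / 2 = 253 / 70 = 3.61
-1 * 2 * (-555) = 1110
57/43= 1.33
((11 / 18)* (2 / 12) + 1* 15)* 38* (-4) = -61978 / 27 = -2295.48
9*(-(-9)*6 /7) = 486 /7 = 69.43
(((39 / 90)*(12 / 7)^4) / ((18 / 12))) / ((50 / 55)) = 164736 / 60025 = 2.74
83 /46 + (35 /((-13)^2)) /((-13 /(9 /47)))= 8556007 /4749914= 1.80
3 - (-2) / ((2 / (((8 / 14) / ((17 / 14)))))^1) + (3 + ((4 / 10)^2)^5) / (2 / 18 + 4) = 25800937922 / 6142578125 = 4.20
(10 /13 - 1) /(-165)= 1 /715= 0.00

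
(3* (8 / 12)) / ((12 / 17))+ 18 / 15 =121 / 30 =4.03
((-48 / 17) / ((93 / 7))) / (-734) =56 / 193409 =0.00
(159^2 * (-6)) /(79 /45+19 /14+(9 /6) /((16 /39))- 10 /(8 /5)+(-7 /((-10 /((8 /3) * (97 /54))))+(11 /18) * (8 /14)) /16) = -13760953920 /68071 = -202155.89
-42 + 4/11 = -458/11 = -41.64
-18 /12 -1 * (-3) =3 /2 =1.50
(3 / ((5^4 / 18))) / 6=9 / 625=0.01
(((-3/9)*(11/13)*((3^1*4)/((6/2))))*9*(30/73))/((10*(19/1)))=-396/18031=-0.02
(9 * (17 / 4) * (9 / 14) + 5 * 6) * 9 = 27513 / 56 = 491.30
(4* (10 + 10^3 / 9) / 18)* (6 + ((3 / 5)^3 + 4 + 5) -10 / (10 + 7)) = 13552624 / 34425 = 393.69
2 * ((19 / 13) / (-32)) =-19 / 208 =-0.09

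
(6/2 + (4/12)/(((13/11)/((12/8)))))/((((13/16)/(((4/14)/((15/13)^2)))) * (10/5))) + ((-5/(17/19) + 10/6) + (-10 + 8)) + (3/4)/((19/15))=-9925021/2034900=-4.88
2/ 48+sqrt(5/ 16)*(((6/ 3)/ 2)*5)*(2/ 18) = 1/ 24+5*sqrt(5)/ 36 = 0.35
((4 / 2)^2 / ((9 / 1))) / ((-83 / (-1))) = 4 / 747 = 0.01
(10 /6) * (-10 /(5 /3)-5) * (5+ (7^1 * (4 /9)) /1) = -4015 /27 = -148.70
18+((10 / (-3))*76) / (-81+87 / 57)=9598 / 453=21.19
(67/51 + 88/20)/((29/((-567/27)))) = -10199/2465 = -4.14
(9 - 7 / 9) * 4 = 296 / 9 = 32.89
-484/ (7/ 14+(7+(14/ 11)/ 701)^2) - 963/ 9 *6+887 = 1385374526007/ 5889515683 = 235.23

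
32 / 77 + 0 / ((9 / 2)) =32 / 77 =0.42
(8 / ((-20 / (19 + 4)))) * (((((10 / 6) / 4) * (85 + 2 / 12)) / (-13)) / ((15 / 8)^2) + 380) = -91844152 / 26325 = -3488.86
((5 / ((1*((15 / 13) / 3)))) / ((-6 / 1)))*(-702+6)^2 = -1049568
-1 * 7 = -7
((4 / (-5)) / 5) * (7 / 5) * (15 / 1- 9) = -168 / 125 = -1.34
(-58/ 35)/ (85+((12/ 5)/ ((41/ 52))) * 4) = -2378/ 139447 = -0.02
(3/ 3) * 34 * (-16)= -544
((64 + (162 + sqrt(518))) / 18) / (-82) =-113 / 738- sqrt(518) / 1476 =-0.17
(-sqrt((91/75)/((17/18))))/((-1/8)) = 8 * sqrt(9282)/85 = 9.07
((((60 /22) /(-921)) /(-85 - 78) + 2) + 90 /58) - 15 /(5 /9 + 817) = 415019619329 /117456335282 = 3.53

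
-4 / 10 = -2 / 5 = -0.40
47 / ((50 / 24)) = 564 / 25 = 22.56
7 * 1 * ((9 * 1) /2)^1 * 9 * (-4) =-1134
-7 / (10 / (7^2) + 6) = -343 / 304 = -1.13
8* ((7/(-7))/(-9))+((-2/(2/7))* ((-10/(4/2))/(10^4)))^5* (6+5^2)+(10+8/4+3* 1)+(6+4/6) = 6496000000004689153/288000000000000000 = 22.56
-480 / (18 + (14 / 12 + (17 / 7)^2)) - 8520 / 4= -15837090 / 7369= -2149.15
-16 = -16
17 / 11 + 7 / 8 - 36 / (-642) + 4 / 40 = 121303 / 47080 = 2.58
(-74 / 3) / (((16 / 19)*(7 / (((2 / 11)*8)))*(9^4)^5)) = -1406 / 2808420721042150553031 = -0.00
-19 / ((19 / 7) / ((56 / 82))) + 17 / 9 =-1067 / 369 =-2.89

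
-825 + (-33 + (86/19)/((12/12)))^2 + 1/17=-87087/6137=-14.19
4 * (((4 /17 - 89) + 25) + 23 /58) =-124962 /493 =-253.47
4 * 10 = 40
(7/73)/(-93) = -7/6789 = -0.00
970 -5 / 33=32005 / 33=969.85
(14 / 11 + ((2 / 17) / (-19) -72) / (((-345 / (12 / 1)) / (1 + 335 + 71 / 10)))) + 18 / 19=1760095956 / 2042975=861.54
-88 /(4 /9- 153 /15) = 3960 /439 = 9.02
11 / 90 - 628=-56509 / 90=-627.88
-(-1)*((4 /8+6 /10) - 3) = -19 /10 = -1.90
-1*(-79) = 79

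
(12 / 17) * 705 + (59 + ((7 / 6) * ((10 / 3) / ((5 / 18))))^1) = 9701 / 17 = 570.65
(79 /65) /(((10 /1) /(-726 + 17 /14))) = -88.09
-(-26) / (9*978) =0.00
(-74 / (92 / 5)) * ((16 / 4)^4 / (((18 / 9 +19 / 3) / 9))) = -127872 / 115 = -1111.93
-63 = -63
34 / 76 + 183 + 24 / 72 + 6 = 21635 / 114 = 189.78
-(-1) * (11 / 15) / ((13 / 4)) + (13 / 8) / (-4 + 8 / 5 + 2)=-11971 / 3120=-3.84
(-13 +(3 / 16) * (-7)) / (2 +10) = -229 / 192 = -1.19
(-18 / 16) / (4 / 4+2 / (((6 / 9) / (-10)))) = 0.04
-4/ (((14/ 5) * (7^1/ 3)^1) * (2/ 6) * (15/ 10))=-60/ 49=-1.22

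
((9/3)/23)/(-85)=-3/1955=-0.00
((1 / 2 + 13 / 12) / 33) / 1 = 19 / 396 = 0.05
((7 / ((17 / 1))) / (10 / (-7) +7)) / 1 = 0.07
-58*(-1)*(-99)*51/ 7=-292842/ 7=-41834.57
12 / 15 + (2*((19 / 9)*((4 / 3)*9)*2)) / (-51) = -908 / 765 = -1.19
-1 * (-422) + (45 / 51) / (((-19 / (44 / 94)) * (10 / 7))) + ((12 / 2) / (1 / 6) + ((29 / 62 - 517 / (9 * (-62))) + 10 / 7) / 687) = 9328553486090 / 20368514691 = 457.99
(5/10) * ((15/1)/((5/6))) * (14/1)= 126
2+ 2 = 4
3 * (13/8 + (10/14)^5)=730473/134456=5.43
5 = 5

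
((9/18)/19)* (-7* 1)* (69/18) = -161/228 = -0.71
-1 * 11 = -11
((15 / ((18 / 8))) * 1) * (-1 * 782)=-15640 / 3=-5213.33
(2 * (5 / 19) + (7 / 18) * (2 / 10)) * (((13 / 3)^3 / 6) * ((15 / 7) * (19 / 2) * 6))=2269501 / 2268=1000.66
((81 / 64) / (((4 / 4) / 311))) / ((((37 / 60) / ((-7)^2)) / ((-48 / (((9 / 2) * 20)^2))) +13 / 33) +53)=40733847 / 5305852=7.68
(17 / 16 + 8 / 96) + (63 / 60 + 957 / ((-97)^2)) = 5188223 / 2258160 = 2.30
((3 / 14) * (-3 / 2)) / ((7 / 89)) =-4.09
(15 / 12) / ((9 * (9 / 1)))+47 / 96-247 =-638915 / 2592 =-246.49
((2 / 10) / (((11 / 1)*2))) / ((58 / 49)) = 49 / 6380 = 0.01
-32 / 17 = -1.88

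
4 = 4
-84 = -84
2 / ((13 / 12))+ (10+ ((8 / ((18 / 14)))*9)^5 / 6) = 3579757006 / 39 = 91788641.18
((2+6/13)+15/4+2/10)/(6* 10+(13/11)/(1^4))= 18337/174980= 0.10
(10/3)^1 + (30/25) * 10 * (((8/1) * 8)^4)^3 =170005193383307227693066/3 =56668397794435742564355.33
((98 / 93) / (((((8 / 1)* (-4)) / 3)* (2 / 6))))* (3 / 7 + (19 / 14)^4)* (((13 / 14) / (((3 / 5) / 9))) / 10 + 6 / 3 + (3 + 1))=-2940435 / 351232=-8.37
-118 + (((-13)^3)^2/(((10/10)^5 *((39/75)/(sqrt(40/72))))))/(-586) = -9282325 *sqrt(5)/1758-118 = -11924.55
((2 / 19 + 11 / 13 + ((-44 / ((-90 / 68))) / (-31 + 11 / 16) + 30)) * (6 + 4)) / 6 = 160939933 / 3234465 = 49.76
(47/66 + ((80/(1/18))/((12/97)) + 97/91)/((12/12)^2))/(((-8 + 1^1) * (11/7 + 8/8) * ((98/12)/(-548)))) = 19158222206/441441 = 43399.28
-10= -10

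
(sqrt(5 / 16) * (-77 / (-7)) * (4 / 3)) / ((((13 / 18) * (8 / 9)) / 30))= 4455 * sqrt(5) / 26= 383.14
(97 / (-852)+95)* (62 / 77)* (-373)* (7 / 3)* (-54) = 2804362827 / 781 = 3590733.45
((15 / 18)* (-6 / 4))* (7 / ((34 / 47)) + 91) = -17115 / 136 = -125.85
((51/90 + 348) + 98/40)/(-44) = -21061/2640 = -7.98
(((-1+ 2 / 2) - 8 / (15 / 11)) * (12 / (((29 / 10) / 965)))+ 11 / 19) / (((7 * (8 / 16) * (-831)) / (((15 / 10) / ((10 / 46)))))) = 296872983 / 5341945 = 55.57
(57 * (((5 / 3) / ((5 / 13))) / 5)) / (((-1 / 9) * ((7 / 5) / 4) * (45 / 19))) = -18772 / 35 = -536.34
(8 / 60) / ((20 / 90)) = 3 / 5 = 0.60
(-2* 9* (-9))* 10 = 1620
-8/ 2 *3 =-12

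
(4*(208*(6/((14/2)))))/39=18.29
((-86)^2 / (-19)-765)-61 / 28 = -615227 / 532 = -1156.44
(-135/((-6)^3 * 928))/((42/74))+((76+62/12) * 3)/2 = 121.75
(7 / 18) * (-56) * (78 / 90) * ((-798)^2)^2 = -38269009781184 / 5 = -7653801956236.80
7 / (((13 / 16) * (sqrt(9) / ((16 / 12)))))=448 / 117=3.83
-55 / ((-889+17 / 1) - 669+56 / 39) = 2145 / 60043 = 0.04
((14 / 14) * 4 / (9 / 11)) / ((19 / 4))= 176 / 171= 1.03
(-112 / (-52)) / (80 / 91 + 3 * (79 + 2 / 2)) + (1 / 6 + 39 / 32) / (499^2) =146503693 / 16374305760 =0.01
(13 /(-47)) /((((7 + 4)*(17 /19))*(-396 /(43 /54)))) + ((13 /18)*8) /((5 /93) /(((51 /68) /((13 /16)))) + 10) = 1211981977973 /2109671130600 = 0.57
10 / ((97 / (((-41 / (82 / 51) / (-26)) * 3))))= 765 / 2522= 0.30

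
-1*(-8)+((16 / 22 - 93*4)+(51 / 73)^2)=-21266073 / 58619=-362.78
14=14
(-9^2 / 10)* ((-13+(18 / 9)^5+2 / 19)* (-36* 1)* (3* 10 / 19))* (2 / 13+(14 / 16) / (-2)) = -46838979 / 18772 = -2495.15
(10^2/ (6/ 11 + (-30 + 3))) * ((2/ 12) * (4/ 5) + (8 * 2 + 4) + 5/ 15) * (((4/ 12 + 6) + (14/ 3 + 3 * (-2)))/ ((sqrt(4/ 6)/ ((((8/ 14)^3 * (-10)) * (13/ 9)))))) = 1404832000 * sqrt(6)/ 2694951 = 1276.88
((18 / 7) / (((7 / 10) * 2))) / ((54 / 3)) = 0.10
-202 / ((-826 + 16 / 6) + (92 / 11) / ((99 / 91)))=109989 / 444119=0.25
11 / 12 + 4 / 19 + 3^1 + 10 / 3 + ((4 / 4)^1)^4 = 8.46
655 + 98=753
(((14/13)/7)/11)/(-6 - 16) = -1/1573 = -0.00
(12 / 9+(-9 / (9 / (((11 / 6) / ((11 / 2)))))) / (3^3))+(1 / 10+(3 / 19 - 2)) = -0.42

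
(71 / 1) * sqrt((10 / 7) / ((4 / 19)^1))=71 * sqrt(1330) / 14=184.95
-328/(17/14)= -270.12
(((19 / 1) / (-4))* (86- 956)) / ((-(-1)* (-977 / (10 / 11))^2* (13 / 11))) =413250 / 136497647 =0.00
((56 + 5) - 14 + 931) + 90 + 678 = 1746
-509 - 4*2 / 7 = -3571 / 7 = -510.14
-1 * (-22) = 22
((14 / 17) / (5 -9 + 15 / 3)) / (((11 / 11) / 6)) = 84 / 17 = 4.94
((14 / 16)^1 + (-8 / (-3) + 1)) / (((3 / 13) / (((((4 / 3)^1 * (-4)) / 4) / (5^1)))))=-1417 / 270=-5.25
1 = 1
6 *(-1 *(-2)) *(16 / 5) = 192 / 5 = 38.40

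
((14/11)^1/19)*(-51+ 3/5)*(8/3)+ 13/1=4177/1045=4.00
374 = 374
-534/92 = -267/46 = -5.80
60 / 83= 0.72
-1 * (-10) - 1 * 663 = -653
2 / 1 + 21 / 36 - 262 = -259.42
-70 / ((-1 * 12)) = 35 / 6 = 5.83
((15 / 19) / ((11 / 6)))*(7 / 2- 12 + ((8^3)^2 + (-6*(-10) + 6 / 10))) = 23597649 / 209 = 112907.41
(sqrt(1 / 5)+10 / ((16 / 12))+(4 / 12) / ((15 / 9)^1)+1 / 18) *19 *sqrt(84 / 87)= 38 *sqrt(1015) / 145+13262 *sqrt(203) / 1305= 153.14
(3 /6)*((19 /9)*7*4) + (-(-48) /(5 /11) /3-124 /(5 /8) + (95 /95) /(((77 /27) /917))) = 93011 /495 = 187.90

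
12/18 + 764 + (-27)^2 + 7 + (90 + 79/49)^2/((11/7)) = 77439409/11319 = 6841.54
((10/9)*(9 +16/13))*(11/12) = 7315/702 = 10.42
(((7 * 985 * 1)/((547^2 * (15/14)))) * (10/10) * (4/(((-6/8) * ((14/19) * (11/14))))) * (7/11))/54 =-20541584/8797642227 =-0.00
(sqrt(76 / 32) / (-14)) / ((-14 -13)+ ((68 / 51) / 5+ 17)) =0.01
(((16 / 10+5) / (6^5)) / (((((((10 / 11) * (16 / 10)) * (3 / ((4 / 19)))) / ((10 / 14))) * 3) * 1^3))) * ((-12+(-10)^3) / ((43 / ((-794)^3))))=1915479073849 / 16676604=114860.26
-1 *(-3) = 3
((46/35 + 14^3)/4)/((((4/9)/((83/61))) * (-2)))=-35888121/34160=-1050.59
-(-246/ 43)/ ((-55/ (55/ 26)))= -123/ 559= -0.22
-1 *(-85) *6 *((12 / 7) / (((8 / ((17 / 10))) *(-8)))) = -2601 / 112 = -23.22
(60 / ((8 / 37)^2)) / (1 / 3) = 61605 / 16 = 3850.31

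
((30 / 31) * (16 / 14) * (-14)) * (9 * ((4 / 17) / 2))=-16.39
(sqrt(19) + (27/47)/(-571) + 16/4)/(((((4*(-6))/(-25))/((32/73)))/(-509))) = -50900*sqrt(19)/219-5462638900/5877303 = -1942.54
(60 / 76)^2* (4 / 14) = 0.18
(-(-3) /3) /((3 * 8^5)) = 1 /98304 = 0.00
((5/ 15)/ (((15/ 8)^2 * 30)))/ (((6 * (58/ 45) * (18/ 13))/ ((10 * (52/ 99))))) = 0.00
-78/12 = -13/2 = -6.50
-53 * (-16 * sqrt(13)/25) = 848 * sqrt(13)/25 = 122.30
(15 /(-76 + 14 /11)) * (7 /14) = -55 /548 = -0.10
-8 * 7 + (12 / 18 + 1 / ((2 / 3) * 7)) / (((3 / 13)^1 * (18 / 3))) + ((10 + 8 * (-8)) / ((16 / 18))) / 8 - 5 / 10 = -383791 / 6048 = -63.46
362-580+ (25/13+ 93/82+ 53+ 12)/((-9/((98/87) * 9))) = -294.66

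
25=25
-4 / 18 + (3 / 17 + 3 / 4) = 431 / 612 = 0.70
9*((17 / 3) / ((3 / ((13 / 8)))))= 27.62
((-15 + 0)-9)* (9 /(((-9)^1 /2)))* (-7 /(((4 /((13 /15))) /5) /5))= -1820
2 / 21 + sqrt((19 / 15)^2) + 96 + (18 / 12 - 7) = 19291 / 210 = 91.86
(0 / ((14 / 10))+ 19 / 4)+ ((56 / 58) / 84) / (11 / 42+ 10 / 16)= 82323 / 17284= 4.76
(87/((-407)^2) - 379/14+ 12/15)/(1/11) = -304622421/1054130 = -288.98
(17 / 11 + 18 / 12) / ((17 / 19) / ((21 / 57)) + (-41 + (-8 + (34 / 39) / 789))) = -14431599 / 220684376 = -0.07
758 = 758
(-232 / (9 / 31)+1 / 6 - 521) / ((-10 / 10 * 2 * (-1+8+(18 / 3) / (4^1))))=23759 / 306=77.64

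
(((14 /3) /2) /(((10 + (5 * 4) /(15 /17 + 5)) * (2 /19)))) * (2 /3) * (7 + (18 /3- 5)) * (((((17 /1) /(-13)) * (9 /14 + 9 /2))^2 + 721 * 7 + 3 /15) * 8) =28488452864 /79261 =359425.86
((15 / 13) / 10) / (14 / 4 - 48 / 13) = -3 / 5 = -0.60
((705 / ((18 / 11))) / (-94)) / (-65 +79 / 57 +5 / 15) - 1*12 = -172091 / 14428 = -11.93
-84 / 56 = -3 / 2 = -1.50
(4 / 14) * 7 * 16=32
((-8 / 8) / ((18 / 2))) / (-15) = 1 / 135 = 0.01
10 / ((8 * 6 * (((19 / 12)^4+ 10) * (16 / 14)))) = 3780 / 337681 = 0.01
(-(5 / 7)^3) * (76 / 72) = -2375 / 6174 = -0.38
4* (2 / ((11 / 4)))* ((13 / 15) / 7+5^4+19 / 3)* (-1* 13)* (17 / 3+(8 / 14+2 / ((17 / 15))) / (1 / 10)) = -31759195936 / 45815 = -693205.19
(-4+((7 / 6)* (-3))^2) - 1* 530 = -2087 / 4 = -521.75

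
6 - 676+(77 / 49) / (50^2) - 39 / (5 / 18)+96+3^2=-12344489 / 17500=-705.40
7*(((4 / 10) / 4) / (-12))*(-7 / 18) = 49 / 2160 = 0.02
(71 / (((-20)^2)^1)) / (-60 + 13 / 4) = -71 / 22700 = -0.00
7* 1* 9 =63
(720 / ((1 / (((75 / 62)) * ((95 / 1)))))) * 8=20520000 / 31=661935.48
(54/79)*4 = 216/79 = 2.73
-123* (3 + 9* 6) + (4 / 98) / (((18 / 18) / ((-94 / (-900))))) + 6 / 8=-309151837 / 44100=-7010.25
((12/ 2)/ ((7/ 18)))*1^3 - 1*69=-375/ 7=-53.57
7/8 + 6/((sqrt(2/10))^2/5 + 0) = 1207/8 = 150.88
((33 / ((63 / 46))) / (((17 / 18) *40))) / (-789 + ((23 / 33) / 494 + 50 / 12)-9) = -6186609 / 7699923560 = -0.00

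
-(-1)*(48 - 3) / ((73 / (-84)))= -3780 / 73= -51.78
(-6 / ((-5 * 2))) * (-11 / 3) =-11 / 5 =-2.20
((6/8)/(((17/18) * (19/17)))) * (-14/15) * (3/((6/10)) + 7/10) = -189/50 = -3.78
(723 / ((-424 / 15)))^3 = -1275524101125 / 76225024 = -16733.67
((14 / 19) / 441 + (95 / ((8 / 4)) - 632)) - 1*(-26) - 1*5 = -1349015 / 2394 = -563.50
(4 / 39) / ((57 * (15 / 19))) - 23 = -40361 / 1755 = -23.00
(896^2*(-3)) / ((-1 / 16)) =38535168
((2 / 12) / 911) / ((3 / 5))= 5 / 16398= 0.00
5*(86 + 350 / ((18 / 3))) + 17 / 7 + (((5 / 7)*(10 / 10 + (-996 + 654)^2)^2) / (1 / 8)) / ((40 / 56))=2298376301006 / 21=109446490524.10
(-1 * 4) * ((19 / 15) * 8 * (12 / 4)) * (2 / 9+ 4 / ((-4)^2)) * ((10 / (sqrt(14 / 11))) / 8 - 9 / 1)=2584 / 5 - 323 * sqrt(154) / 63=453.18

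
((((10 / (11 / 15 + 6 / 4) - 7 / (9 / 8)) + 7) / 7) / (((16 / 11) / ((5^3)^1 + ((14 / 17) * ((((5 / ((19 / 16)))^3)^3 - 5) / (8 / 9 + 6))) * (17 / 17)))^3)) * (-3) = -5018076193868458677059121081485429054607234424890799133624875 / 55355803088898451242603738394160199367062790872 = -90651312307938.11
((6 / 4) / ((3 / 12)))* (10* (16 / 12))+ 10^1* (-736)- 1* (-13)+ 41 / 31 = -225236 / 31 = -7265.68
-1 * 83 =-83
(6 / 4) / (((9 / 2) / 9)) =3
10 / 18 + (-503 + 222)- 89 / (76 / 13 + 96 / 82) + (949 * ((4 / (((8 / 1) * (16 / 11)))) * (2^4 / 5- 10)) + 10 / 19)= -2510.89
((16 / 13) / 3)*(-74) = -1184 / 39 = -30.36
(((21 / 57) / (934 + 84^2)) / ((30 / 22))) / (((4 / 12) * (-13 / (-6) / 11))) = 2541 / 4933825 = 0.00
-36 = -36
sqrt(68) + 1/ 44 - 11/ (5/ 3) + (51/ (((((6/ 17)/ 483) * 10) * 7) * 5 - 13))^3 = -6476452002197/ 91651355620 + 2 * sqrt(17) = -62.42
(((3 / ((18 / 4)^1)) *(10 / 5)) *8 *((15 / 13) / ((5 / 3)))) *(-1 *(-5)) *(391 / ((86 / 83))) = 7788720 / 559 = 13933.31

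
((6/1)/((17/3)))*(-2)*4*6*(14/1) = -12096/17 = -711.53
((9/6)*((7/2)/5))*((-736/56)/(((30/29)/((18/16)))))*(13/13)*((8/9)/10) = -667/500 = -1.33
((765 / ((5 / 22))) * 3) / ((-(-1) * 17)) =594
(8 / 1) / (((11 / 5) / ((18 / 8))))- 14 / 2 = 13 / 11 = 1.18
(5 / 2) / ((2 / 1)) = 5 / 4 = 1.25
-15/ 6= -5/ 2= -2.50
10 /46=5 /23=0.22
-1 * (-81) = 81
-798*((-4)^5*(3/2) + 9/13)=1225175.54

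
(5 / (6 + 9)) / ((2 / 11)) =11 / 6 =1.83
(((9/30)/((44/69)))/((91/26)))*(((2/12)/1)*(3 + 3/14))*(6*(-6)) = -5589/2156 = -2.59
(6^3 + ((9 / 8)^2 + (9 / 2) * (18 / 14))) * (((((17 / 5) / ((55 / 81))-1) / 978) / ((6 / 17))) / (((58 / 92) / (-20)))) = -82484187 / 1004080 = -82.15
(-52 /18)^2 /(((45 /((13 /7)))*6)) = 4394 /76545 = 0.06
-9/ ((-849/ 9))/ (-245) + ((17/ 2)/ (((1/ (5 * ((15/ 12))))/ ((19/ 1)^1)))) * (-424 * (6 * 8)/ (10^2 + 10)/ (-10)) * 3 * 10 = 427300511103/ 762685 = 560258.18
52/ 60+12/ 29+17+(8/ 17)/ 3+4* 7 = 114468/ 2465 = 46.44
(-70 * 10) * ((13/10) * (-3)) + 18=2748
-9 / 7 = -1.29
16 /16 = 1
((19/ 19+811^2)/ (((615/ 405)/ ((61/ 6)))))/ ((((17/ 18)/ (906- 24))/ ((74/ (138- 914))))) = -646671444237/ 1649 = -392159760.00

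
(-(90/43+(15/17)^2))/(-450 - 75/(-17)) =2379/369155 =0.01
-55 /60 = -11 /12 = -0.92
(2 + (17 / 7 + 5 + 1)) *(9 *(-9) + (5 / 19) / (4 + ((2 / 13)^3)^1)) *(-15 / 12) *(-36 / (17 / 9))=-133299311445 / 6629252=-20107.75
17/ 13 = 1.31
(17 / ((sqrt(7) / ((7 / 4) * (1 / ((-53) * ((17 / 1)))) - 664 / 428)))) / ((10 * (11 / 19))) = -1.72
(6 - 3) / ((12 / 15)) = 15 / 4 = 3.75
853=853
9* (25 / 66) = 3.41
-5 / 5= -1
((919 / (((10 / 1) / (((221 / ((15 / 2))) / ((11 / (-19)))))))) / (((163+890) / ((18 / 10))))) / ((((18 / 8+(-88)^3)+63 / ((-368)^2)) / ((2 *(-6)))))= -160795415552 / 1142056072092375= -0.00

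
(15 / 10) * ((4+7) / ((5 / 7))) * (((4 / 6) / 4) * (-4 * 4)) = -308 / 5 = -61.60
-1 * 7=-7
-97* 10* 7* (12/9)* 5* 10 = -1358000/3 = -452666.67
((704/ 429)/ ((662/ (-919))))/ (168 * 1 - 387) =29408/ 2827071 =0.01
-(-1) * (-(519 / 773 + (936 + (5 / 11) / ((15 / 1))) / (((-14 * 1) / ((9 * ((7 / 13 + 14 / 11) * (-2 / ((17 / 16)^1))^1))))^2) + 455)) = -14637438322990 / 2955923399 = -4951.90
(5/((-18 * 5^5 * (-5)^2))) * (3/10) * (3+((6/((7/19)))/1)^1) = -9/437500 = -0.00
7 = 7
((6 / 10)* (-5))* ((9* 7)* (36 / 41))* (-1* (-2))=-331.90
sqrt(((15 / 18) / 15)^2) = 1 / 18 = 0.06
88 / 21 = 4.19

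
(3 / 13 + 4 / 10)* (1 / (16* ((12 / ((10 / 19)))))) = 0.00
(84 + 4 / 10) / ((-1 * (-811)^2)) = -422 / 3288605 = -0.00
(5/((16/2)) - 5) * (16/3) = -70/3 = -23.33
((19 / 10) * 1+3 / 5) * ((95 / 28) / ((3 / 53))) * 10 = 125875 / 84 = 1498.51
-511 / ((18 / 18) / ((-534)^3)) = 77811658344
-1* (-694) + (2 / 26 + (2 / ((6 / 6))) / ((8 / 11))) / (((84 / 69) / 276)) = 69415 / 52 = 1334.90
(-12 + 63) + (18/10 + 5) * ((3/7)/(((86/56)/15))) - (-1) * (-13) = 2858/43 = 66.47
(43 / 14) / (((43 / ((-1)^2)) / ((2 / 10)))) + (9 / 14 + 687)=24068 / 35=687.66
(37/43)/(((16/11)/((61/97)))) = 24827/66736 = 0.37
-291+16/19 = -5513/19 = -290.16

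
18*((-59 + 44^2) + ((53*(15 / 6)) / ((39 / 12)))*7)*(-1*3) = -1517994 / 13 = -116768.77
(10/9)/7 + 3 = 199/63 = 3.16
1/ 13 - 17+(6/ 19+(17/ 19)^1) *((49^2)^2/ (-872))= -1727320459/ 215384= -8019.73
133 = 133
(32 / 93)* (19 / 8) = 76 / 93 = 0.82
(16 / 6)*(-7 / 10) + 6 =62 / 15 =4.13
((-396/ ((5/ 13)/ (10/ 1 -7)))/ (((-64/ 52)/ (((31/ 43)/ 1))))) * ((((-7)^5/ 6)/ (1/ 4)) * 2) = -8717135427/ 215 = -40544815.94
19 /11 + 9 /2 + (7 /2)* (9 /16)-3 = 1829 /352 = 5.20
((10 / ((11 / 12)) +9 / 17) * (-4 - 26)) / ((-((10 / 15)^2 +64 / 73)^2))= 446756715 / 2272424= 196.60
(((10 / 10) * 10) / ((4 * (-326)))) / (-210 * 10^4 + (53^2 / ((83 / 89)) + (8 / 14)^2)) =20335 / 5560548502196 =0.00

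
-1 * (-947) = 947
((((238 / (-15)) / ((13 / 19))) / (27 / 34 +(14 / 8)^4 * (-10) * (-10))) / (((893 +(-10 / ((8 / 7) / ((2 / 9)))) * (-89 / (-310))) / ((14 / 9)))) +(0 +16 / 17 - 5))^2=187310481958640695740181218294649 / 11369792206889106542310904250625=16.47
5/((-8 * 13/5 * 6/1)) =-25/624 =-0.04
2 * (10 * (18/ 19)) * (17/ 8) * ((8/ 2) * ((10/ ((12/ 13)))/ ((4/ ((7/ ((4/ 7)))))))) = 812175/ 152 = 5343.26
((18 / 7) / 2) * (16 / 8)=18 / 7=2.57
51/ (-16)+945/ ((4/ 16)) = 60429/ 16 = 3776.81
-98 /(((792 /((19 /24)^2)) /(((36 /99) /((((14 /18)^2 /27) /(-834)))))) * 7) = 149.96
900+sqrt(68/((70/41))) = sqrt(48790)/35+900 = 906.31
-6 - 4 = -10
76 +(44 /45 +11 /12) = 14021 /180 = 77.89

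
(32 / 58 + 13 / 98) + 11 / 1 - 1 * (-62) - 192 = -336253 / 2842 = -118.32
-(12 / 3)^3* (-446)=28544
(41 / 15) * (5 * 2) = 82 / 3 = 27.33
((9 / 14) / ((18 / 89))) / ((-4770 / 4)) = -89 / 33390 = -0.00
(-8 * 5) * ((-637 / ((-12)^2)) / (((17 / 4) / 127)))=808990 / 153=5287.52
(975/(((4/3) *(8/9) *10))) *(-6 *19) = -300105/32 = -9378.28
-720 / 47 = -15.32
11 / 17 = 0.65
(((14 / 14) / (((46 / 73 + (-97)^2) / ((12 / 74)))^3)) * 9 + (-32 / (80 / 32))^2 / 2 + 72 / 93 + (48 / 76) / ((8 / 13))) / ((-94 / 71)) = -2873868692472718136773358661469 / 45446931353269608328819267300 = -63.24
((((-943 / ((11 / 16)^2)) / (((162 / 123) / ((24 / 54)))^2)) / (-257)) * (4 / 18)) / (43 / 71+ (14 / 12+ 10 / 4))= 115249144832 / 2506476817845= 0.05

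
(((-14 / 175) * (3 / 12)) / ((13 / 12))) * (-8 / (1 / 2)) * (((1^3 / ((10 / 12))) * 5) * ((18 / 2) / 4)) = 1296 / 325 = 3.99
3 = 3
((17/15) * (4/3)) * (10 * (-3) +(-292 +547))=340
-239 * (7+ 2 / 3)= -5497 / 3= -1832.33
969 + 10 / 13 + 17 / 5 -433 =35111 / 65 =540.17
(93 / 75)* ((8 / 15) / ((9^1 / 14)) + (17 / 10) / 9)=341 / 270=1.26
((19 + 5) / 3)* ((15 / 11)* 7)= 840 / 11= 76.36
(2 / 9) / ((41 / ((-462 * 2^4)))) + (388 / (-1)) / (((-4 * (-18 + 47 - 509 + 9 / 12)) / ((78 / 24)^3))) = -59121341 / 1257552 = -47.01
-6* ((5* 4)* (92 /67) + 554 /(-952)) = -2571843 /15946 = -161.28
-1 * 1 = -1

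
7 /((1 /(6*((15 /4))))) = 157.50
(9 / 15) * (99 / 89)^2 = 29403 / 39605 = 0.74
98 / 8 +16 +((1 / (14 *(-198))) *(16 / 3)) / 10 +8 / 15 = 1196803 / 41580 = 28.78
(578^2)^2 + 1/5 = 558060595281/5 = 111612119056.20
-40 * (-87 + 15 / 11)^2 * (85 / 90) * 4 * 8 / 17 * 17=-1072724480 / 121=-8865491.57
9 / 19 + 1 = 28 / 19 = 1.47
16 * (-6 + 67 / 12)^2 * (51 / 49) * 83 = 35275 / 147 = 239.97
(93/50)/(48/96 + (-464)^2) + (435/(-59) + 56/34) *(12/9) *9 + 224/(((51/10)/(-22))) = -657344112613/635124675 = -1034.98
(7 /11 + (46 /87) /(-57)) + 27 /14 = 1951721 /763686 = 2.56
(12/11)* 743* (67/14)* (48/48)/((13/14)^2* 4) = 2090802/1859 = 1124.69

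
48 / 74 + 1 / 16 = 421 / 592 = 0.71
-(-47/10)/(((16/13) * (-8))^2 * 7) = 7943/1146880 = 0.01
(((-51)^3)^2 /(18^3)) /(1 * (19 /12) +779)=4259571 /1102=3865.31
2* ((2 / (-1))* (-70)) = 280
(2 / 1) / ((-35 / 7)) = -2 / 5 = -0.40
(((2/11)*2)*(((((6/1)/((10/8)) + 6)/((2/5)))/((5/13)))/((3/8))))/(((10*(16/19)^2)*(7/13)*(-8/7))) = -549081/35200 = -15.60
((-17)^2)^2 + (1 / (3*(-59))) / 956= 14132755451 / 169212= 83521.00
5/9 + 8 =77/9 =8.56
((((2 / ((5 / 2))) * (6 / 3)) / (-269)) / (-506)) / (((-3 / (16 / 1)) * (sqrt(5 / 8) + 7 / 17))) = 60928 / 1074960315- 36992 * sqrt(10) / 1074960315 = -0.00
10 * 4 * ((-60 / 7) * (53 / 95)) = -25440 / 133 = -191.28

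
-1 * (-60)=60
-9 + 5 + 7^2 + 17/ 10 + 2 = 487/ 10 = 48.70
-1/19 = -0.05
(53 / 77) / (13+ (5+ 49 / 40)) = 2120 / 59213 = 0.04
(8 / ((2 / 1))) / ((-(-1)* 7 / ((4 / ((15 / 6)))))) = 32 / 35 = 0.91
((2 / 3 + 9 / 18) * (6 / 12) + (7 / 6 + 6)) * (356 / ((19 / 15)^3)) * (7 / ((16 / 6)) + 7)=716995125 / 54872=13066.68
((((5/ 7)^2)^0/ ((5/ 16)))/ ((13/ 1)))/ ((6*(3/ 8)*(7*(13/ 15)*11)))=64/ 39039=0.00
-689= -689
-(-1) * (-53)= -53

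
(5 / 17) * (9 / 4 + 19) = 25 / 4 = 6.25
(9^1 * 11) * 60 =5940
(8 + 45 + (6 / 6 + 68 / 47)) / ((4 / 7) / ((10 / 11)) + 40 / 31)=1413755 / 48927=28.90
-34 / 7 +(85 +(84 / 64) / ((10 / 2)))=45027 / 560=80.41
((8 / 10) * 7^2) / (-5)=-196 / 25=-7.84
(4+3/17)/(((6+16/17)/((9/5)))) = 639/590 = 1.08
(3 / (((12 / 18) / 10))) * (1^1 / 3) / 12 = 5 / 4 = 1.25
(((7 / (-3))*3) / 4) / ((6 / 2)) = -7 / 12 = -0.58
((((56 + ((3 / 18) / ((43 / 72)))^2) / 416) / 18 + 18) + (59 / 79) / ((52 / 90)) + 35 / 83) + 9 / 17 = 3906765612769 / 192915385416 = 20.25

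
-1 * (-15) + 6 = 21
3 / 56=0.05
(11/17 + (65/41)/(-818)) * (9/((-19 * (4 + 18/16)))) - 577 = -577.06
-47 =-47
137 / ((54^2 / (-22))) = -1507 / 1458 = -1.03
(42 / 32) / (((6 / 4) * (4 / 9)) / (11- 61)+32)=1575 / 38384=0.04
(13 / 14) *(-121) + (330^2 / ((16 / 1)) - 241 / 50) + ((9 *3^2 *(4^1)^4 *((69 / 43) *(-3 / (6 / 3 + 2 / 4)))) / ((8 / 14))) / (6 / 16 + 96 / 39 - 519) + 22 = 11062477029453 / 1615798100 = 6846.45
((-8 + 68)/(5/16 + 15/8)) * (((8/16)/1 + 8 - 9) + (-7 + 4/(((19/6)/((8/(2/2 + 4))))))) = -99936/665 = -150.28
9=9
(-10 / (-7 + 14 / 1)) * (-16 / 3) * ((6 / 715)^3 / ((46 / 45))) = 10368 / 2353986635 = 0.00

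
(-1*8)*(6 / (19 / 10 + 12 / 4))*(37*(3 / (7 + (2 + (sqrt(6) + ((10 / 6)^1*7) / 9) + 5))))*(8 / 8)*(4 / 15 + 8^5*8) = -22249505119104 / 1163365 + 10181976918912*sqrt(6) / 8143555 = -16062504.37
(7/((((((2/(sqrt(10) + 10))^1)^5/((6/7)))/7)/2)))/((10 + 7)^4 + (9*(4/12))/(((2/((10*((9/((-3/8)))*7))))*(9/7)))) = 105175*sqrt(10)/54374 + 179375/27187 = 12.71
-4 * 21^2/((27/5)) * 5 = -4900/3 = -1633.33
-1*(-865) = 865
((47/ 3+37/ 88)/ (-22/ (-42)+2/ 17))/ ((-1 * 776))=-0.03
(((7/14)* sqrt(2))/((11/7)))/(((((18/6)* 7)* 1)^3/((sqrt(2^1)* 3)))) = 1/4851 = 0.00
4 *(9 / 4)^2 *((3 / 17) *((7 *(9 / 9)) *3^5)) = 413343 / 68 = 6078.57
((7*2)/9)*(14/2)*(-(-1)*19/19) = 98/9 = 10.89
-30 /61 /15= -2 /61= -0.03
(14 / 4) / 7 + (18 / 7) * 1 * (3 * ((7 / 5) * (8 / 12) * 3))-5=171 / 10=17.10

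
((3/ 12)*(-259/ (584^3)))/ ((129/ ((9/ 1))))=-0.00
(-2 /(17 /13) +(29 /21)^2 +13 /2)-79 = -1081403 /14994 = -72.12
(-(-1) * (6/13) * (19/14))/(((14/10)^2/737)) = 1050225/4459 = 235.53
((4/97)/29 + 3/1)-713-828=-4326390/2813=-1538.00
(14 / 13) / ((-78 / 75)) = -175 / 169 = -1.04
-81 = -81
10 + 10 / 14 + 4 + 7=152 / 7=21.71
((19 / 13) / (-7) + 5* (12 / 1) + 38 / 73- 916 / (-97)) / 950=8989627 / 122430490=0.07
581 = 581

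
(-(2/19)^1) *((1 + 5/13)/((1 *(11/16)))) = -576/2717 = -0.21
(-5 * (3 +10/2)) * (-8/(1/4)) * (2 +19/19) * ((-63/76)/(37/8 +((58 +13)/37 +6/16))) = -34965/76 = -460.07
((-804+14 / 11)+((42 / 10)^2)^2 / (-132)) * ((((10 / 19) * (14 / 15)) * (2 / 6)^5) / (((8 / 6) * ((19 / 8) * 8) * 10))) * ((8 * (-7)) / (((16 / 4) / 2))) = 1084851523 / 6030956250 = 0.18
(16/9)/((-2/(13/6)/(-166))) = 8632/27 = 319.70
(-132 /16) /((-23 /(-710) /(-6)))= 1528.04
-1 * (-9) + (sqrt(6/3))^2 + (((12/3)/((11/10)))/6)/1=383/33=11.61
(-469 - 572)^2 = 1083681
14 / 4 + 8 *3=55 / 2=27.50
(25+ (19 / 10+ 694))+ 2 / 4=3607 / 5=721.40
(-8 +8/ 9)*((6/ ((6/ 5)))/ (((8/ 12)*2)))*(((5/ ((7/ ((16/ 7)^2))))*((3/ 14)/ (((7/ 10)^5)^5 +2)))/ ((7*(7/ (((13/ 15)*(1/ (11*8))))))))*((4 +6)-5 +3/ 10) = -881920000000000000000000000000/ 77653546587607149911618296410519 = -0.01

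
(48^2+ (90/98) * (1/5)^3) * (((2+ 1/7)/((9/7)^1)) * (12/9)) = 1254404/245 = 5120.02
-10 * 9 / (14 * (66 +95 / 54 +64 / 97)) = -235710 / 2508653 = -0.09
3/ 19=0.16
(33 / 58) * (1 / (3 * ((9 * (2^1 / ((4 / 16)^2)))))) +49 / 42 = 19499 / 16704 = 1.17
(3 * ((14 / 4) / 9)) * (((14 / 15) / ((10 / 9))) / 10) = 49 / 500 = 0.10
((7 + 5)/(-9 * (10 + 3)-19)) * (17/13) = -3/26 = -0.12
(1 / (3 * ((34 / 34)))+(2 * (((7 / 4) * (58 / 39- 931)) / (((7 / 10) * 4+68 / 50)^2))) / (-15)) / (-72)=-32563273 / 182227968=-0.18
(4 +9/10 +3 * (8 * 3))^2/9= 591361/900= 657.07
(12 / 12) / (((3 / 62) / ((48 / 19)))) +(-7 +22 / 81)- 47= -2336 / 1539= -1.52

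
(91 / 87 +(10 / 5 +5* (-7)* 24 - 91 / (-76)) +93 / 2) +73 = -4735889 / 6612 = -716.26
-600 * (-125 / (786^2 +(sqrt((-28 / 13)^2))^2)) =3168750 / 26102077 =0.12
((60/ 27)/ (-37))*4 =-80/ 333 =-0.24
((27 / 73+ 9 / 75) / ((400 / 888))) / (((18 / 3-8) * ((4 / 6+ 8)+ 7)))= -148851 / 4288750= -0.03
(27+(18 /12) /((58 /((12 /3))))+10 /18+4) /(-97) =-0.33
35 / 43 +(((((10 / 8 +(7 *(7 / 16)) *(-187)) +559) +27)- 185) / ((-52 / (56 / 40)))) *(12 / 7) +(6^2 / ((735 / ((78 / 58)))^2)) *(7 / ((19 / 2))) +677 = 840305573568247 / 1225506209200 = 685.68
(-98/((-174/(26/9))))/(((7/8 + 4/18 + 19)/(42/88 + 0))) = 17836/461593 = 0.04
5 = 5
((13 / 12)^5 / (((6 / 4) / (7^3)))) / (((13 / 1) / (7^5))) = 164648481361 / 373248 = 441123.55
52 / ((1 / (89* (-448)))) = -2073344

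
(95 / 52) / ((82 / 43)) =4085 / 4264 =0.96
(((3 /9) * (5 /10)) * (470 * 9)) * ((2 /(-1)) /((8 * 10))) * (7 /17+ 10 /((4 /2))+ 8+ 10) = -28059 /68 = -412.63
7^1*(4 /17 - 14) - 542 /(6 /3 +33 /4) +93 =-39193 /697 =-56.23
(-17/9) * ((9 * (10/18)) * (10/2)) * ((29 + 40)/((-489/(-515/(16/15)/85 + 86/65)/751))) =-6652955045/305136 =-21803.25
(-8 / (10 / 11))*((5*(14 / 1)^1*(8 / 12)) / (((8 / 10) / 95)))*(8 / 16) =-73150 / 3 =-24383.33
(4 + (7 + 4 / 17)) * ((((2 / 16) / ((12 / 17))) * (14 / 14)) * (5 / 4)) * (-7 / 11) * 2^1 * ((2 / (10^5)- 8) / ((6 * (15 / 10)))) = 178266221 / 63360000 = 2.81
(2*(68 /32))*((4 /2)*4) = 34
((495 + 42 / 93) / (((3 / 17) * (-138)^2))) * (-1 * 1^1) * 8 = -522206 / 442773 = -1.18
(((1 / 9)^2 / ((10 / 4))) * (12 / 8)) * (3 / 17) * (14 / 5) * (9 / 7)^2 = 18 / 2975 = 0.01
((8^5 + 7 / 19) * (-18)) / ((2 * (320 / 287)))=-264502.17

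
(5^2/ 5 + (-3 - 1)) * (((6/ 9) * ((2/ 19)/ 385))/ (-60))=-1/ 329175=-0.00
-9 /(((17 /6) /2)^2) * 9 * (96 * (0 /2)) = 0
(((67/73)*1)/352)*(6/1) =201/12848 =0.02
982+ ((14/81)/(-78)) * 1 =3102131/3159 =982.00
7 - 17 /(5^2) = 158 /25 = 6.32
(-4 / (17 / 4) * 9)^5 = -61917364224 / 1419857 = -43608.17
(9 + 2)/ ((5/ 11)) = 121/ 5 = 24.20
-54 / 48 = -9 / 8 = -1.12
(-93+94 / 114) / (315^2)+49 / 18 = 30782317 / 11311650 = 2.72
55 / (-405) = -11 / 81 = -0.14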